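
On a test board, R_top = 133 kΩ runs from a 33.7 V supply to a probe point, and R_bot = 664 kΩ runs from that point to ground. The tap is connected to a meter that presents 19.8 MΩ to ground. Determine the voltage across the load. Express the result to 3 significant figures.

The load sits in parallel with R_bot: R_bot‖R_L = (664 × 19800) / (664 + 19800) = 642.5 kΩ.
V_out = 33.7 × 642.5 / (133 + 642.5) = 33.7 × 642.5/775.5 = 27.9 V.
(Unloaded it would have been 28.1 V.)

V_out ≈ 27.9 V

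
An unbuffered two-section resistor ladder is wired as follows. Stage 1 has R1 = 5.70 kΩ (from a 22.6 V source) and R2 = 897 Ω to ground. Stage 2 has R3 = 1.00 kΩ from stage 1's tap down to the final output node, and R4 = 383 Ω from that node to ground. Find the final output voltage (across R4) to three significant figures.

Stage 2 presents R3+R4 = 1383 Ω as a load on stage 1's tap.
Stage 1's lower leg becomes R2‖(R3+R4) = 544.1 Ω, so V_mid = 22.6 × 544.1/6244 = 1.969 V.
Stage 2 is itself unloaded: V_out = V_mid × R4/(R3+R4) = 1.969 × 383/1383 = 0.545 V.

V_out ≈ 0.545 V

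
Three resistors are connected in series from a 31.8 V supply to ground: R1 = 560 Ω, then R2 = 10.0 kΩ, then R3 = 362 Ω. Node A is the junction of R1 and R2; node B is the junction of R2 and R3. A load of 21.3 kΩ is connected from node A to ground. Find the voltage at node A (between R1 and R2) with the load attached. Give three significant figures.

V ≈ 29.4 V

Below node A the series string R2+R3 = 10360 Ω sits in parallel with the 21300 Ω load: 6971 Ω.
V_A = 31.8 × 6971/(560 + 6971) = 29.4 V.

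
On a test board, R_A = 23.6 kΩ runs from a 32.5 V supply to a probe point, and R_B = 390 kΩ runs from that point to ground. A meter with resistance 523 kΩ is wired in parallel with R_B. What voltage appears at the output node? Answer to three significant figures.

V_out ≈ 29.4 V

The load sits in parallel with R_B: R_B‖R_L = (390 × 523) / (390 + 523) = 223.4 kΩ.
V_out = 32.5 × 223.4 / (23.6 + 223.4) = 32.5 × 223.4/247.0 = 29.4 V.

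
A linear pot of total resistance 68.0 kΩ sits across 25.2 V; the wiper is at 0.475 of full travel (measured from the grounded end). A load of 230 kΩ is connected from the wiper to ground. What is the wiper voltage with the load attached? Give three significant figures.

V ≈ 11.1 V

The wiper splits the pot into (1−α)R = 35.70 kΩ above and αR = 32.30 kΩ below.
Lower section ‖ load = 28.32 kΩ.
V_wiper = 25.2 × 28.32/(35.70 + 28.32) = 11.1 V.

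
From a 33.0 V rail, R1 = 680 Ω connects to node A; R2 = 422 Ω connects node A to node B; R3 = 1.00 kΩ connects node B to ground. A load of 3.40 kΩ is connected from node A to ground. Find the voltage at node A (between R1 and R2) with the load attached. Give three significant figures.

Below node A the series string R2+R3 = 1422 Ω sits in parallel with the 3400 Ω load: 1003 Ω.
V_A = 33.0 × 1003/(680 + 1003) = 19.7 V.

V ≈ 19.7 V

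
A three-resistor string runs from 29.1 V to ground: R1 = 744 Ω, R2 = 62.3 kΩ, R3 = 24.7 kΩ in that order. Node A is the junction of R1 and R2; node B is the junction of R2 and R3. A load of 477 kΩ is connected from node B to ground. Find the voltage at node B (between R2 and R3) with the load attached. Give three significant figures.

At node B, R3 is in parallel with the load: R3‖R_L = 23480 Ω.
Below node A the resistance is R2 + (R3‖R_L) = 85780 Ω, so V_A = 29.1 × 85780/86530 = 28.85 V.
Then V_B = V_A × (R3‖R_L)/(R2 + R3‖R_L) = 28.85 × 23480/85780 = 7.90 V.

V ≈ 7.90 V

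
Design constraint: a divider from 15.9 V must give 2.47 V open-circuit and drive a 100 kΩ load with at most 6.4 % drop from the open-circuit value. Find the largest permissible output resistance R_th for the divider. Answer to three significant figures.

Loading drop = R_th/(R_th + R_L) ≤ 0.0640, so R_th ≤ R_L · ε/(1−ε) = 100 kΩ × 0.0640/0.9360 = 6.84 kΩ.
(Any R1, R2 with R2/(R1+R2) = 0.155 and R1‖R2 ≤ 6.84 kΩ will meet the spec.)

R_th ≤ 6.84 kΩ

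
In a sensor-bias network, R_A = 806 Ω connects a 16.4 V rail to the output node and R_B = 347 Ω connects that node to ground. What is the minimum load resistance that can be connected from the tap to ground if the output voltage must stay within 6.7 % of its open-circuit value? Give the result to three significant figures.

R_L(min) ≈ 3.38 kΩ

Output resistance R_th = R_A‖R_B = (806 × 347)/1153 = 242.6 Ω.
The fractional drop is R_th/(R_th + R_L); requiring this ≤ 0.0670 gives R_L ≥ R_th(1/0.0670 − 1) = 242.6 × 13.93 = 3.38 kΩ.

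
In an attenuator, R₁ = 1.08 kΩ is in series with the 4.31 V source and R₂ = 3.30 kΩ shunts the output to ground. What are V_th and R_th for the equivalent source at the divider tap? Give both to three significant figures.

V_th = 3.25 V, R_th = 814 Ω

V_th is the open-circuit tap voltage: 4.31 × 3.30/(1.08 + 3.30) = 3.25 V.
With the supply zeroed, R₁ and R₂ appear in parallel from the tap: R_th = R₁‖R₂ = (1.08 × 3.30)/4.380 = 814 Ω.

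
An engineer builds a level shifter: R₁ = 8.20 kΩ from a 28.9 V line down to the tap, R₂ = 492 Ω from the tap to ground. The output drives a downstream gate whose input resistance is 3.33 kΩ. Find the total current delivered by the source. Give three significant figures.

I ≈ 3.35 mA

R₂‖R_L = 428.7 Ω, so the source sees R₁ + R₂‖R_L = 8629 Ω.
I = 28.9 V / 8629 Ω = 3.35 mA.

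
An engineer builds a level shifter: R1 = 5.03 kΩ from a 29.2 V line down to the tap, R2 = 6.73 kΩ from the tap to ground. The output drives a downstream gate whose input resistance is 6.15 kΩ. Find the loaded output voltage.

The load sits in parallel with R2: R2‖R_L = (6.73 × 6.15) / (6.73 + 6.15) = 3.213 kΩ.
V_out = 29.2 × 3.213 / (5.03 + 3.213) = 29.2 × 3.213/8.243 = 11.4 V.

V_out ≈ 11.4 V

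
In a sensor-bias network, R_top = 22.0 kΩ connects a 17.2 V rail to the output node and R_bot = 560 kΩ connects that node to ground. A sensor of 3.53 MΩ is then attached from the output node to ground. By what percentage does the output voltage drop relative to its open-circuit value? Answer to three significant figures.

0.596 %

The divider's output (Thévenin) resistance is R_top‖R_bot = 21.17 kΩ.
Fractional drop under load = R_th/(R_th + R_L) = 21.17 / (21.17 + 3530) = 0.005961.
So the output falls by 0.596 %.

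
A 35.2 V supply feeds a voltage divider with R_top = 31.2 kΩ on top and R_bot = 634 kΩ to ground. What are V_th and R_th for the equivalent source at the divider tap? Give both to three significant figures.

V_th = 33.5 V, R_th = 29.7 kΩ

V_th is the open-circuit tap voltage: 35.2 × 634/(31.2 + 634) = 33.5 V.
With the supply zeroed, R_top and R_bot appear in parallel from the tap: R_th = R_top‖R_bot = (31.2 × 634)/665.2 = 29.7 kΩ.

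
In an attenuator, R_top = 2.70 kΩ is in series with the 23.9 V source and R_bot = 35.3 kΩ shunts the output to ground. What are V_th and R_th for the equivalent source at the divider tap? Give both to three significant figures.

V_th = 22.2 V, R_th = 2.51 kΩ

V_th is the open-circuit tap voltage: 23.9 × 35.3/(2.70 + 35.3) = 22.2 V.
With the supply zeroed, R_top and R_bot appear in parallel from the tap: R_th = R_top‖R_bot = (2.70 × 35.3)/38.00 = 2.51 kΩ.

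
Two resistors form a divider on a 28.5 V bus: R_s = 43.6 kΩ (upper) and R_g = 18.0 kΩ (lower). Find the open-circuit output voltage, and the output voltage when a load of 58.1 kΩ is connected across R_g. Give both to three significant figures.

Open-circuit: V = 28.5 × 18.0/(43.6 + 18.0) = 8.33 V.
With the load, R_g becomes R_g‖R_L = 13.74 kΩ, so V = 28.5 × 13.74/57.34 = 6.83 V.

Unloaded: 8.33 V; loaded: 6.83 V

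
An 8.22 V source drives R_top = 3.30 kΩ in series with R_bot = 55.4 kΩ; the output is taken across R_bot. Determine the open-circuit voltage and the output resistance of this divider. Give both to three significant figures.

V_th = 7.76 V, R_th = 3.11 kΩ

V_th is the open-circuit tap voltage: 8.22 × 55.4/(3.30 + 55.4) = 7.76 V.
With the supply zeroed, R_top and R_bot appear in parallel from the tap: R_th = R_top‖R_bot = (3.30 × 55.4)/58.70 = 3.11 kΩ.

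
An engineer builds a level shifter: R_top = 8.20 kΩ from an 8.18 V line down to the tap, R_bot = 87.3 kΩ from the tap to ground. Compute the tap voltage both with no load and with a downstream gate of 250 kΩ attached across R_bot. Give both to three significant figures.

Open-circuit: V = 8.18 × 87.3/(8.20 + 87.3) = 7.48 V.
With the load, R_bot becomes R_bot‖R_L = 64.71 kΩ, so V = 8.18 × 64.71/72.91 = 7.26 V.

Unloaded: 7.48 V; loaded: 7.26 V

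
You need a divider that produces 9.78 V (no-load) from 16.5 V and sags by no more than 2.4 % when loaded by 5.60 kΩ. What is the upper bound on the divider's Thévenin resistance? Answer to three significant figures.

Loading drop = R_th/(R_th + R_L) ≤ 0.0240, so R_th ≤ R_L · ε/(1−ε) = 5.60 kΩ × 0.0240/0.9760 = 138 Ω.

R_th ≤ 138 Ω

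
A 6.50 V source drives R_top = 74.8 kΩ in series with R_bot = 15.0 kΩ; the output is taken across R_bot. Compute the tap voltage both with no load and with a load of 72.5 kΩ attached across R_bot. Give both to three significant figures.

Unloaded: 1.09 V; loaded: 0.926 V

Open-circuit: V = 6.50 × 15.0/(74.8 + 15.0) = 1.09 V.
With the load, R_bot becomes R_bot‖R_L = 12.43 kΩ, so V = 6.50 × 12.43/87.23 = 0.926 V.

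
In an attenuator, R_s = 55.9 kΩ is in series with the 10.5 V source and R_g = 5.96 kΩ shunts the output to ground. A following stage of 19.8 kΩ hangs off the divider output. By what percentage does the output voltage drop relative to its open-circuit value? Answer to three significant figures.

21.4 %

The divider's output (Thévenin) resistance is R_s‖R_g = 5.386 kΩ.
Fractional drop under load = R_th/(R_th + R_L) = 5.386 / (5.386 + 19.8) = 0.2138.
So the output falls by 21.4 %.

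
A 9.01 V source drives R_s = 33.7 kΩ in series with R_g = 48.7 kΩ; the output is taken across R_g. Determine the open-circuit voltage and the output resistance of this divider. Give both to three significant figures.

V_th = 5.33 V, R_th = 19.9 kΩ

V_th is the open-circuit tap voltage: 9.01 × 48.7/(33.7 + 48.7) = 5.33 V.
With the supply zeroed, R_s and R_g appear in parallel from the tap: R_th = R_s‖R_g = (33.7 × 48.7)/82.40 = 19.9 kΩ.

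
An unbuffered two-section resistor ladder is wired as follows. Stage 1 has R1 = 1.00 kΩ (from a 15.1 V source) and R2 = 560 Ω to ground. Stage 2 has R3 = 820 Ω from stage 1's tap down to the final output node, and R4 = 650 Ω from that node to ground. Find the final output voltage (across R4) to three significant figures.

Stage 2 presents R3+R4 = 1470 Ω as a load on stage 1's tap.
Stage 1's lower leg becomes R2‖(R3+R4) = 405.5 Ω, so V_mid = 15.1 × 405.5/1406 = 4.357 V.
Stage 2 is itself unloaded: V_out = V_mid × R4/(R3+R4) = 4.357 × 650/1470 = 1.93 V.

V_out ≈ 1.93 V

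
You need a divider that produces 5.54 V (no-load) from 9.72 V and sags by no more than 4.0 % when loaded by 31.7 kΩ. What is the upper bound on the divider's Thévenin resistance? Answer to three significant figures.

R_th ≤ 1.32 kΩ

Loading drop = R_th/(R_th + R_L) ≤ 0.0400, so R_th ≤ R_L · ε/(1−ε) = 31.7 kΩ × 0.0400/0.9600 = 1.32 kΩ.
(Any R1, R2 with R2/(R1+R2) = 0.570 and R1‖R2 ≤ 1.32 kΩ will meet the spec.)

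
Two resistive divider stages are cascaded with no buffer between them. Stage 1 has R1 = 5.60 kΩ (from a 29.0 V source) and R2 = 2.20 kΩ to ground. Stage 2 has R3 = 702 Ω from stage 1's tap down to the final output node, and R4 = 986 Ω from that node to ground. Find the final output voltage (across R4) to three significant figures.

Stage 2 presents R3+R4 = 1688 Ω as a load on stage 1's tap.
Stage 1's lower leg becomes R2‖(R3+R4) = 955.1 Ω, so V_mid = 29.0 × 955.1/6555 = 4.226 V.
Stage 2 is itself unloaded: V_out = V_mid × R4/(R3+R4) = 4.226 × 986/1688 = 2.47 V.

V_out ≈ 2.47 V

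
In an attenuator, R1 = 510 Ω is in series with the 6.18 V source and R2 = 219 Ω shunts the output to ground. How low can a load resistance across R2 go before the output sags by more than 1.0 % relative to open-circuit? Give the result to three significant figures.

R_L(min) ≈ 15.2 kΩ

Output resistance R_th = R1‖R2 = (510 × 219)/729.0 = 153.2 Ω.
The fractional drop is R_th/(R_th + R_L); requiring this ≤ 0.0100 gives R_L ≥ R_th(1/0.0100 − 1) = 153.2 × 99.00 = 15.2 kΩ.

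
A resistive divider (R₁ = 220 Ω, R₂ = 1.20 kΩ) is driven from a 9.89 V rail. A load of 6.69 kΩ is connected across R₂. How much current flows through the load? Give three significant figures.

I_L ≈ 1.22 mA

R₂‖R_L = 1017 Ω; V_out = 9.89 × 1017/1237 = 8.132 V.
I_L = V_out / R_L = 8.132 / 6.69 kΩ = 1.22 mA.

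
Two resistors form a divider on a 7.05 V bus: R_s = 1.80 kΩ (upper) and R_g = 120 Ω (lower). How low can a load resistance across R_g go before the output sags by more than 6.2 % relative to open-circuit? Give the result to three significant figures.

R_L(min) ≈ 1.70 kΩ

Output resistance R_th = R_s‖R_g = (1800 × 120)/1920 = 112.5 Ω.
The fractional drop is R_th/(R_th + R_L); requiring this ≤ 0.0620 gives R_L ≥ R_th(1/0.0620 − 1) = 112.5 × 15.13 = 1.70 kΩ.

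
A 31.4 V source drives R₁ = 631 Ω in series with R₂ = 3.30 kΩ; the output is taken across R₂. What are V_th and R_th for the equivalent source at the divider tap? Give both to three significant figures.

V_th = 26.4 V, R_th = 530 Ω

V_th is the open-circuit tap voltage: 31.4 × 3300/(631 + 3300) = 26.4 V.
With the supply zeroed, R₁ and R₂ appear in parallel from the tap: R_th = R₁‖R₂ = (631 × 3300)/3931 = 530 Ω.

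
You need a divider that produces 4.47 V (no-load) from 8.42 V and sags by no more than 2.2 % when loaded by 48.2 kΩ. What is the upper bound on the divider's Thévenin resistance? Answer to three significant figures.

Loading drop = R_th/(R_th + R_L) ≤ 0.0220, so R_th ≤ R_L · ε/(1−ε) = 48.2 kΩ × 0.0220/0.9780 = 1.08 kΩ.

R_th ≤ 1.08 kΩ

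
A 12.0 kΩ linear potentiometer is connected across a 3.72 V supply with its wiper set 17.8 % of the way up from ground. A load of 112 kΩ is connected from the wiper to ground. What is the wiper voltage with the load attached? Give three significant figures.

The wiper splits the pot into (1−α)R = 9.864 kΩ above and αR = 2.136 kΩ below.
Lower section ‖ load = 2.096 kΩ.
V_wiper = 3.72 × 2.096/(9.864 + 2.096) = 0.652 V.

V ≈ 0.652 V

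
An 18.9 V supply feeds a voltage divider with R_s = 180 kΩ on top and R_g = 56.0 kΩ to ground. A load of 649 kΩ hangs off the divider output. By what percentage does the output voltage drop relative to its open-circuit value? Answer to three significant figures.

6.17 %

The divider's output (Thévenin) resistance is R_s‖R_g = 42.71 kΩ.
Fractional drop under load = R_th/(R_th + R_L) = 42.71 / (42.71 + 649) = 0.06175.
So the output falls by 6.17 %.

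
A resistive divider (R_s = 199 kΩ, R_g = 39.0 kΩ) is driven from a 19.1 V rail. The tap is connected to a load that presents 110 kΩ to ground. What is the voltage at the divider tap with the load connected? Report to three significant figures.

V_out ≈ 2.41 V

The load sits in parallel with R_g: R_g‖R_L = (39.0 × 110) / (39.0 + 110) = 28.79 kΩ.
V_out = 19.1 × 28.79 / (199 + 28.79) = 19.1 × 28.79/227.8 = 2.41 V.
(Unloaded it would have been 3.13 V.)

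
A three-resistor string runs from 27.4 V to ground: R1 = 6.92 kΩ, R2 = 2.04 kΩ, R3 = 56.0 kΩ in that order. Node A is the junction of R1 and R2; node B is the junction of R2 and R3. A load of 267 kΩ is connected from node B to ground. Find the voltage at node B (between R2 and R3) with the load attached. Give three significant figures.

V ≈ 23.0 V

At node B, R3 is in parallel with the load: R3‖R_L = 46.29 kΩ.
Below node A the resistance is R2 + (R3‖R_L) = 48.33 kΩ, so V_A = 27.4 × 48.33/55.25 = 23.97 V.
Then V_B = V_A × (R3‖R_L)/(R2 + R3‖R_L) = 23.97 × 46.29/48.33 = 23.0 V.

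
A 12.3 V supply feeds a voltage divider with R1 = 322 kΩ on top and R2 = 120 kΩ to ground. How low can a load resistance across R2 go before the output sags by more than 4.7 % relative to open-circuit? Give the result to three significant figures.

R_L(min) ≈ 1.77 MΩ

Output resistance R_th = R1‖R2 = (322 × 120)/442.0 = 87.42 kΩ.
The fractional drop is R_th/(R_th + R_L); requiring this ≤ 0.0470 gives R_L ≥ R_th(1/0.0470 − 1) = 87.42 × 20.28 = 1.77 MΩ.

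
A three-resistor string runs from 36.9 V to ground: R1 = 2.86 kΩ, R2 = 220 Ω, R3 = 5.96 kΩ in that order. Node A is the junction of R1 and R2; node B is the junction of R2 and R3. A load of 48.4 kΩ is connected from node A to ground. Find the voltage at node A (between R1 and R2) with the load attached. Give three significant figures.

Below node A the series string R2+R3 = 6180 Ω sits in parallel with the 48400 Ω load: 5480 Ω.
V_A = 36.9 × 5480/(2860 + 5480) = 24.2 V.

V ≈ 24.2 V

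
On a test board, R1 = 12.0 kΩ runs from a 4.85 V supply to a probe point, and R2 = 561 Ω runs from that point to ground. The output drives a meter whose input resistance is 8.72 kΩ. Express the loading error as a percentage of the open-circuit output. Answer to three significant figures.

The divider's output (Thévenin) resistance is R1‖R2 = 535.9 Ω.
Fractional drop under load = R_th/(R_th + R_L) = 535.9 / (535.9 + 8720) = 0.05790.
So the output falls by 5.79 %.

5.79 %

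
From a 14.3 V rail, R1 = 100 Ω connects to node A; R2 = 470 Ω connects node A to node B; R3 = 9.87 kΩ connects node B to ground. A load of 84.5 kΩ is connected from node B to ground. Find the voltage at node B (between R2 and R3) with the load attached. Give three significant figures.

At node B, R3 is in parallel with the load: R3‖R_L = 8838 Ω.
Below node A the resistance is R2 + (R3‖R_L) = 9308 Ω, so V_A = 14.3 × 9308/9408 = 14.15 V.
Then V_B = V_A × (R3‖R_L)/(R2 + R3‖R_L) = 14.15 × 8838/9308 = 13.4 V.

V ≈ 13.4 V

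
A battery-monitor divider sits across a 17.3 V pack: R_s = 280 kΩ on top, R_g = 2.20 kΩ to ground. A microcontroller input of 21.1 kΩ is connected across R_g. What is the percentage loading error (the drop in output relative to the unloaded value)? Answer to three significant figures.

9.38 %

The divider's output (Thévenin) resistance is R_s‖R_g = 2.183 kΩ.
Fractional drop under load = R_th/(R_th + R_L) = 2.183 / (2.183 + 21.1) = 0.09375.
So the output falls by 9.38 %.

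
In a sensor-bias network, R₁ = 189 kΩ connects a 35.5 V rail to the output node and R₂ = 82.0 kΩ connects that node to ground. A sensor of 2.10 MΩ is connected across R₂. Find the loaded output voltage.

The load sits in parallel with R₂: R₂‖R_L = (82.0 × 2100) / (82.0 + 2100) = 78.92 kΩ.
V_out = 35.5 × 78.92 / (189 + 78.92) = 35.5 × 78.92/267.9 = 10.5 V.
(Unloaded it would have been 10.7 V.)

V_out ≈ 10.5 V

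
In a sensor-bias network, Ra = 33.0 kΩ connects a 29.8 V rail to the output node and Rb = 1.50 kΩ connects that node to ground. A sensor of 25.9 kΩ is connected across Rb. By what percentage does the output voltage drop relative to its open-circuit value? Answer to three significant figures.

5.25 %

The divider's output (Thévenin) resistance is Ra‖Rb = 1.435 kΩ.
Fractional drop under load = R_th/(R_th + R_L) = 1.435 / (1.435 + 25.9) = 0.05249.
So the output falls by 5.25 %.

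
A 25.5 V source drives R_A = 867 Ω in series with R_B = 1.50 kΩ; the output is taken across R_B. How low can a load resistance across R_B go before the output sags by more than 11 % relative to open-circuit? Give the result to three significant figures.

Output resistance R_th = R_A‖R_B = (867 × 1500)/2367 = 549.4 Ω.
The fractional drop is R_th/(R_th + R_L); requiring this ≤ 0.110 gives R_L ≥ R_th(1/0.110 − 1) = 549.4 × 8.091 = 4.45 kΩ.

R_L(min) ≈ 4.45 kΩ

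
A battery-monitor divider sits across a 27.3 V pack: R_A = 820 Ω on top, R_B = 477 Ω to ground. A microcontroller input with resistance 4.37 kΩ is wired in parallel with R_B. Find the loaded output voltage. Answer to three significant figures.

V_out ≈ 9.39 V

The load sits in parallel with R_B: R_B‖R_L = (477 × 4370) / (477 + 4370) = 430.1 Ω.
V_out = 27.3 × 430.1 / (820 + 430.1) = 27.3 × 430.1/1250 = 9.39 V.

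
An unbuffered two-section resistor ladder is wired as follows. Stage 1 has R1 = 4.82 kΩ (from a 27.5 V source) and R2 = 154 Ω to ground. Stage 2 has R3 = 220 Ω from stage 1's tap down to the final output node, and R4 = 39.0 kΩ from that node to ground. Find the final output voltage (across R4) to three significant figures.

V_out ≈ 0.843 V

Stage 2 presents R3+R4 = 39220 Ω as a load on stage 1's tap.
Stage 1's lower leg becomes R2‖(R3+R4) = 153.4 Ω, so V_mid = 27.5 × 153.4/4973 = 0.8482 V.
Stage 2 is itself unloaded: V_out = V_mid × R4/(R3+R4) = 0.8482 × 39000/39220 = 0.843 V.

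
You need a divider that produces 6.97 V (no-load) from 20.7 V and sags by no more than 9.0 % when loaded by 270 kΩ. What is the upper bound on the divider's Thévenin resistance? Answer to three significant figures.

R_th ≤ 26.7 kΩ

Loading drop = R_th/(R_th + R_L) ≤ 0.0900, so R_th ≤ R_L · ε/(1−ε) = 270 kΩ × 0.0900/0.9100 = 26.7 kΩ.
(Any R1, R2 with R2/(R1+R2) = 0.337 and R1‖R2 ≤ 26.7 kΩ will meet the spec.)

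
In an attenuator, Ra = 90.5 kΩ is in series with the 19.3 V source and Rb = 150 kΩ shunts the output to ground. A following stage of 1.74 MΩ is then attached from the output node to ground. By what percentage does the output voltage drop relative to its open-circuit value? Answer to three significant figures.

3.14 %

The divider's output (Thévenin) resistance is Ra‖Rb = 56.44 kΩ.
Fractional drop under load = R_th/(R_th + R_L) = 56.44 / (56.44 + 1740) = 0.03142.
So the output falls by 3.14 %.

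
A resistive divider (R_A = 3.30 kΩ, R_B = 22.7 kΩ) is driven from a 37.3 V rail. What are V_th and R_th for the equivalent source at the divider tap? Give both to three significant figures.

V_th = 32.6 V, R_th = 2.88 kΩ

V_th is the open-circuit tap voltage: 37.3 × 22.7/(3.30 + 22.7) = 32.6 V.
With the supply zeroed, R_A and R_B appear in parallel from the tap: R_th = R_A‖R_B = (3.30 × 22.7)/26.00 = 2.88 kΩ.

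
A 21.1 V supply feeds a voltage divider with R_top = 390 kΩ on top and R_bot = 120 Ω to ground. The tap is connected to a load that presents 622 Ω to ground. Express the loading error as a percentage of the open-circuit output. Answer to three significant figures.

Unloaded V = 21.1 × 120/390100 = 0.006490 V.
Loaded: R_bot‖R_L = 100.6 Ω, giving V = 21.1 × 100.6/390100 = 0.005441 V.
Drop = (0.006490 − 0.005441) / 0.006490 = 16.2 %.

16.2 %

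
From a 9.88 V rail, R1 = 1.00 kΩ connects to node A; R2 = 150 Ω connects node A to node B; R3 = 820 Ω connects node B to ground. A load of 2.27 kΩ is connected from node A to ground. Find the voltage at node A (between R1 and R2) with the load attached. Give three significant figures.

Below node A the series string R2+R3 = 970.0 Ω sits in parallel with the 2270 Ω load: 679.6 Ω.
V_A = 9.88 × 679.6/(1000 + 679.6) = 4.00 V.

V ≈ 4.00 V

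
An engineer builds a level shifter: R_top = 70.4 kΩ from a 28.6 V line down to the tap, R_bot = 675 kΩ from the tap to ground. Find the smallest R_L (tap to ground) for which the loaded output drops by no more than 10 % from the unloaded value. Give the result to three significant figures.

R_L(min) ≈ 574 kΩ

Output resistance R_th = R_top‖R_bot = (70.4 × 675)/745.4 = 63.75 kΩ.
The fractional drop is R_th/(R_th + R_L); requiring this ≤ 0.100 gives R_L ≥ R_th(1/0.100 − 1) = 63.75 × 9.000 = 574 kΩ.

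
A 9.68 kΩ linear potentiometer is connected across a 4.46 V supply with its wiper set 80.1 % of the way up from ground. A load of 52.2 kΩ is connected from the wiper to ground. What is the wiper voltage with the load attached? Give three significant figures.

The wiper splits the pot into (1−α)R = 1.926 kΩ above and αR = 7.754 kΩ below.
Lower section ‖ load = 6.751 kΩ.
V_wiper = 4.46 × 6.751/(1.926 + 6.751) = 3.47 V.

V ≈ 3.47 V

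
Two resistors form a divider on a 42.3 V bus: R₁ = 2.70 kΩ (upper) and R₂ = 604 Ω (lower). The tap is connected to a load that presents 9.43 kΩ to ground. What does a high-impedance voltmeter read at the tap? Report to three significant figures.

The load sits in parallel with R₂: R₂‖R_L = (604 × 9430) / (604 + 9430) = 567.6 Ω.
V_out = 42.3 × 567.6 / (2700 + 567.6) = 42.3 × 567.6/3268 = 7.35 V.

V_out ≈ 7.35 V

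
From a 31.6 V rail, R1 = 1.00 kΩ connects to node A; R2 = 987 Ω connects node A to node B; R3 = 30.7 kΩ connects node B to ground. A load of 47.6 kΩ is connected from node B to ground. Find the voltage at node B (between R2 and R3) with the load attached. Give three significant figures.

V ≈ 28.6 V

At node B, R3 is in parallel with the load: R3‖R_L = 18660 Ω.
Below node A the resistance is R2 + (R3‖R_L) = 19650 Ω, so V_A = 31.6 × 19650/20650 = 30.07 V.
Then V_B = V_A × (R3‖R_L)/(R2 + R3‖R_L) = 30.07 × 18660/19650 = 28.6 V.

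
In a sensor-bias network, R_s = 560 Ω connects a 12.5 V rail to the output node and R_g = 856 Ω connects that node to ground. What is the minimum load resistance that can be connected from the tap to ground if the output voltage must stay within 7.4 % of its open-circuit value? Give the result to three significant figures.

Output resistance R_th = R_s‖R_g = (560 × 856)/1416 = 338.5 Ω.
The fractional drop is R_th/(R_th + R_L); requiring this ≤ 0.0740 gives R_L ≥ R_th(1/0.0740 − 1) = 338.5 × 12.51 = 4.24 kΩ.

R_L(min) ≈ 4.24 kΩ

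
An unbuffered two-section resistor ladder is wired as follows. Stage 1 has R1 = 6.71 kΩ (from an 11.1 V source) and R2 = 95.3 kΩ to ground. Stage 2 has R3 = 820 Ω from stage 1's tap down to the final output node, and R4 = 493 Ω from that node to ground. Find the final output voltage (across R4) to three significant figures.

V_out ≈ 0.674 V

Stage 2 presents R3+R4 = 1313 Ω as a load on stage 1's tap.
Stage 1's lower leg becomes R2‖(R3+R4) = 1295 Ω, so V_mid = 11.1 × 1295/8005 = 1.796 V.
Stage 2 is itself unloaded: V_out = V_mid × R4/(R3+R4) = 1.796 × 493/1313 = 0.674 V.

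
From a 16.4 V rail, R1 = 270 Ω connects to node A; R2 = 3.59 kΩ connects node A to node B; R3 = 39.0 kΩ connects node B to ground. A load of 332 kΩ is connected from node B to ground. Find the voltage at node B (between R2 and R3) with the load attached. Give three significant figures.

At node B, R3 is in parallel with the load: R3‖R_L = 34900 Ω.
Below node A the resistance is R2 + (R3‖R_L) = 38490 Ω, so V_A = 16.4 × 38490/38760 = 16.29 V.
Then V_B = V_A × (R3‖R_L)/(R2 + R3‖R_L) = 16.29 × 34900/38490 = 14.8 V.

V ≈ 14.8 V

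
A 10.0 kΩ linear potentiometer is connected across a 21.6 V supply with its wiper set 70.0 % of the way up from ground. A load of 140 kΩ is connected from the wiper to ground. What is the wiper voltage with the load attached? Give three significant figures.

The wiper splits the pot into (1−α)R = 3.000 kΩ above and αR = 7.000 kΩ below.
Lower section ‖ load = 6.667 kΩ.
V_wiper = 21.6 × 6.667/(3.000 + 6.667) = 14.9 V.

V ≈ 14.9 V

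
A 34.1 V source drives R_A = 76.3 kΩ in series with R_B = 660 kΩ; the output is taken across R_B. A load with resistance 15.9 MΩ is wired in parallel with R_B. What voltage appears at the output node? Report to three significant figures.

V_out ≈ 30.4 V

The load sits in parallel with R_B: R_B‖R_L = (660 × 15900) / (660 + 15900) = 633.7 kΩ.
V_out = 34.1 × 633.7 / (76.3 + 633.7) = 34.1 × 633.7/710.0 = 30.4 V.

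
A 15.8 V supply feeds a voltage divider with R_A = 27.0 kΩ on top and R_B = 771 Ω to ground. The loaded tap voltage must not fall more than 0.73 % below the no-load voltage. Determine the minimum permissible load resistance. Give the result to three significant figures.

Output resistance R_th = R_A‖R_B = (27000 × 771)/27770 = 749.6 Ω.
The fractional drop is R_th/(R_th + R_L); requiring this ≤ 0.00730 gives R_L ≥ R_th(1/0.00730 − 1) = 749.6 × 136.0 = 102 kΩ.

R_L(min) ≈ 102 kΩ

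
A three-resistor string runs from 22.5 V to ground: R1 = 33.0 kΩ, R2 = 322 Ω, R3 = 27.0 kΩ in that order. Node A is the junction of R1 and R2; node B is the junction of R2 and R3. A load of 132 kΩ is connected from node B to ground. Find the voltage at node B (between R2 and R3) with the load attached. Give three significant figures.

At node B, R3 is in parallel with the load: R3‖R_L = 22420 Ω.
Below node A the resistance is R2 + (R3‖R_L) = 22740 Ω, so V_A = 22.5 × 22740/55740 = 9.179 V.
Then V_B = V_A × (R3‖R_L)/(R2 + R3‖R_L) = 9.179 × 22420/22740 = 9.05 V.

V ≈ 9.05 V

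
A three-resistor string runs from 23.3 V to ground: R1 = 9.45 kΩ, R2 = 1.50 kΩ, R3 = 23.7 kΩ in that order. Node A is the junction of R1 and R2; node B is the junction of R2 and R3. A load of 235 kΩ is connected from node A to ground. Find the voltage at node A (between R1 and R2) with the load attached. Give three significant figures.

V ≈ 16.5 V

Below node A the series string R2+R3 = 25.20 kΩ sits in parallel with the 235 kΩ load: 22.76 kΩ.
V_A = 23.3 × 22.76/(9.45 + 22.76) = 16.5 V.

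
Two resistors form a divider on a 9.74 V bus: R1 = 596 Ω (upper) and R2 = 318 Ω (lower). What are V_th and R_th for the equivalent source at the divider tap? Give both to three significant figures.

V_th = 3.39 V, R_th = 207 Ω

V_th is the open-circuit tap voltage: 9.74 × 318/(596 + 318) = 3.39 V.
With the supply zeroed, R1 and R2 appear in parallel from the tap: R_th = R1‖R2 = (596 × 318)/914.0 = 207 Ω.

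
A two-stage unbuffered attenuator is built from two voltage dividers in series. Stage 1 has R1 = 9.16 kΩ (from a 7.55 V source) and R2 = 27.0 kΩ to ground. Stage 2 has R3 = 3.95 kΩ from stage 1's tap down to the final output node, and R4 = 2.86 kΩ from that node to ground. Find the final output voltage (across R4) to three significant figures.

V_out ≈ 1.18 V

Stage 2 presents R3+R4 = 6.810 kΩ as a load on stage 1's tap.
Stage 1's lower leg becomes R2‖(R3+R4) = 5.438 kΩ, so V_mid = 7.55 × 5.438/14.60 = 2.813 V.
Stage 2 is itself unloaded: V_out = V_mid × R4/(R3+R4) = 2.813 × 2.86/6.810 = 1.18 V.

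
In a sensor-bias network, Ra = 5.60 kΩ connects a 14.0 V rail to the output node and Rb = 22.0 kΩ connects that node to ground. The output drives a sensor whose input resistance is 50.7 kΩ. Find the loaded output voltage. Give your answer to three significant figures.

V_out ≈ 10.3 V

The load sits in parallel with Rb: Rb‖R_L = (22.0 × 50.7) / (22.0 + 50.7) = 15.34 kΩ.
V_out = 14.0 × 15.34 / (5.60 + 15.34) = 14.0 × 15.34/20.94 = 10.3 V.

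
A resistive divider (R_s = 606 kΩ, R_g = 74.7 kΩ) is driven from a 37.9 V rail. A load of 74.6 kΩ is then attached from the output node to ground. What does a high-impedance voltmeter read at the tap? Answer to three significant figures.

The load sits in parallel with R_g: R_g‖R_L = (74.7 × 74.6) / (74.7 + 74.6) = 37.32 kΩ.
V_out = 37.9 × 37.32 / (606 + 37.32) = 37.9 × 37.32/643.3 = 2.20 V.

V_out ≈ 2.20 V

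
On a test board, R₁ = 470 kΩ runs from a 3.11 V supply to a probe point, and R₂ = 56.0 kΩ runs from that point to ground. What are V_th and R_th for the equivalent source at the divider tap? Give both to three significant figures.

V_th is the open-circuit tap voltage: 3.11 × 56.0/(470 + 56.0) = 0.331 V.
With the supply zeroed, R₁ and R₂ appear in parallel from the tap: R_th = R₁‖R₂ = (470 × 56.0)/526.0 = 50.0 kΩ.

V_th = 0.331 V, R_th = 50.0 kΩ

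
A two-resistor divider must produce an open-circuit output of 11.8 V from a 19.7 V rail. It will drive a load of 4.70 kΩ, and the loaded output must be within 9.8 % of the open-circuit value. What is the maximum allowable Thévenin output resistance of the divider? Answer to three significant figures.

Loading drop = R_th/(R_th + R_L) ≤ 0.0980, so R_th ≤ R_L · ε/(1−ε) = 4.70 kΩ × 0.0980/0.9020 = 511 Ω.
(Any R1, R2 with R2/(R1+R2) = 0.599 and R1‖R2 ≤ 511 Ω will meet the spec.)

R_th ≤ 511 Ω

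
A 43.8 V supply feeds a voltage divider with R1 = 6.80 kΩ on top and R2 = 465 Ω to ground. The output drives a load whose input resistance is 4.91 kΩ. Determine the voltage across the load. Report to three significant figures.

V_out ≈ 2.58 V

The load sits in parallel with R2: R2‖R_L = (465 × 4910) / (465 + 4910) = 424.8 Ω.
V_out = 43.8 × 424.8 / (6800 + 424.8) = 43.8 × 424.8/7225 = 2.58 V.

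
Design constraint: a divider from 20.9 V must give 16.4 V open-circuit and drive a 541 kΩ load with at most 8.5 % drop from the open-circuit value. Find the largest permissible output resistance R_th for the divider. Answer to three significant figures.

Loading drop = R_th/(R_th + R_L) ≤ 0.0850, so R_th ≤ R_L · ε/(1−ε) = 541 kΩ × 0.0850/0.9150 = 50.3 kΩ.
(Any R1, R2 with R2/(R1+R2) = 0.785 and R1‖R2 ≤ 50.3 kΩ will meet the spec.)

R_th ≤ 50.3 kΩ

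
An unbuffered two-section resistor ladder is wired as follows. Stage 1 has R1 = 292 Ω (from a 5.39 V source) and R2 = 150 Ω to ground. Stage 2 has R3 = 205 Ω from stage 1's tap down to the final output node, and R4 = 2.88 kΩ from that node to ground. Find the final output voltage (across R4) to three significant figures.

Stage 2 presents R3+R4 = 3085 Ω as a load on stage 1's tap.
Stage 1's lower leg becomes R2‖(R3+R4) = 143.0 Ω, so V_mid = 5.39 × 143.0/435.0 = 1.772 V.
Stage 2 is itself unloaded: V_out = V_mid × R4/(R3+R4) = 1.772 × 2880/3085 = 1.65 V.

V_out ≈ 1.65 V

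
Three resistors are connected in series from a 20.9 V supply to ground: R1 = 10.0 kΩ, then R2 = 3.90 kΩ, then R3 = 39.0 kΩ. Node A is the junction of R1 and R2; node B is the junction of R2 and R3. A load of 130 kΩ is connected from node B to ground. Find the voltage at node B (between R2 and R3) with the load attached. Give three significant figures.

At node B, R3 is in parallel with the load: R3‖R_L = 30.00 kΩ.
Below node A the resistance is R2 + (R3‖R_L) = 33.90 kΩ, so V_A = 20.9 × 33.90/43.90 = 16.14 V.
Then V_B = V_A × (R3‖R_L)/(R2 + R3‖R_L) = 16.14 × 30.00/33.90 = 14.3 V.

V ≈ 14.3 V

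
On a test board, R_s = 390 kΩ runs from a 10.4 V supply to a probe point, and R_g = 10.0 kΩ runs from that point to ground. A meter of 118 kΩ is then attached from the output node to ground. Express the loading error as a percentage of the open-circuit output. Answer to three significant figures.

7.63 %

The divider's output (Thévenin) resistance is R_s‖R_g = 9.750 kΩ.
Fractional drop under load = R_th/(R_th + R_L) = 9.750 / (9.750 + 118) = 0.07632.
So the output falls by 7.63 %.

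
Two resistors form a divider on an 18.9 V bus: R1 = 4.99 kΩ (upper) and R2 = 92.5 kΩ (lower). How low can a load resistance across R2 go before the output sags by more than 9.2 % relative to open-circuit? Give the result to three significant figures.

Output resistance R_th = R1‖R2 = (4.99 × 92.5)/97.49 = 4.735 kΩ.
The fractional drop is R_th/(R_th + R_L); requiring this ≤ 0.0920 gives R_L ≥ R_th(1/0.0920 − 1) = 4.735 × 9.870 = 46.7 kΩ.

R_L(min) ≈ 46.7 kΩ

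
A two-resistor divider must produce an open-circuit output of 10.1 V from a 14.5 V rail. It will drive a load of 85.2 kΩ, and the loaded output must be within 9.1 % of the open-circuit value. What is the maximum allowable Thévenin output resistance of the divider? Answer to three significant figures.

Loading drop = R_th/(R_th + R_L) ≤ 0.0910, so R_th ≤ R_L · ε/(1−ε) = 85.2 kΩ × 0.0910/0.9090 = 8.53 kΩ.
(Any R1, R2 with R2/(R1+R2) = 0.697 and R1‖R2 ≤ 8.53 kΩ will meet the spec.)

R_th ≤ 8.53 kΩ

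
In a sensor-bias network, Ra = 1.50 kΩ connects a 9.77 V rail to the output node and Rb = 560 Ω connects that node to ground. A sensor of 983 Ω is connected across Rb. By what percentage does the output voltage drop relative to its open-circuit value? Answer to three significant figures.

29.3 %

Unloaded V = 9.77 × 560/2060 = 2.656 V.
Loaded: Rb‖R_L = 356.8 Ω, giving V = 9.77 × 356.8/1857 = 1.877 V.
Drop = (2.656 − 1.877) / 2.656 = 29.3 %.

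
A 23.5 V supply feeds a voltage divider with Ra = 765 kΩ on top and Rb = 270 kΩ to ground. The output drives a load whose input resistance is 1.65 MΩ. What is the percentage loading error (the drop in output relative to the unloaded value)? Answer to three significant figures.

10.8 %

Unloaded V = 23.5 × 270/1035 = 6.1304 V.
Loaded: Rb‖R_L = 232.0 kΩ, giving V = 23.5 × 232.0/997.0 = 5.4690 V.
Drop = (6.1304 − 5.4690) / 6.1304 = 10.8 %.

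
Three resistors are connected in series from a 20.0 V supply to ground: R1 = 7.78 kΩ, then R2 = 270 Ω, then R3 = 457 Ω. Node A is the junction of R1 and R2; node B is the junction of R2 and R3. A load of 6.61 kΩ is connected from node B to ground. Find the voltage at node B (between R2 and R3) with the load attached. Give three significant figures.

V ≈ 1.01 V

At node B, R3 is in parallel with the load: R3‖R_L = 427.4 Ω.
Below node A the resistance is R2 + (R3‖R_L) = 697.4 Ω, so V_A = 20.0 × 697.4/8477 = 1.645 V.
Then V_B = V_A × (R3‖R_L)/(R2 + R3‖R_L) = 1.645 × 427.4/697.4 = 1.01 V.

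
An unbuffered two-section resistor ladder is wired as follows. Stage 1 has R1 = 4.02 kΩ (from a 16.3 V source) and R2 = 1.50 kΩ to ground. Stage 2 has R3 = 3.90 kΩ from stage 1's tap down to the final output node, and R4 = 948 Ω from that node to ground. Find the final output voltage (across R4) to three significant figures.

Stage 2 presents R3+R4 = 4848 Ω as a load on stage 1's tap.
Stage 1's lower leg becomes R2‖(R3+R4) = 1146 Ω, so V_mid = 16.3 × 1146/5166 = 3.615 V.
Stage 2 is itself unloaded: V_out = V_mid × R4/(R3+R4) = 3.615 × 948/4848 = 0.707 V.

V_out ≈ 0.707 V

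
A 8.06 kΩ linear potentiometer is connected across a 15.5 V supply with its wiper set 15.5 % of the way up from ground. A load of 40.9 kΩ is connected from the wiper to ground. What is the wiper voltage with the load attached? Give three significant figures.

V ≈ 2.34 V

The wiper splits the pot into (1−α)R = 6.811 kΩ above and αR = 1.249 kΩ below.
Lower section ‖ load = 1.212 kΩ.
V_wiper = 15.5 × 1.212/(6.811 + 1.212) = 2.34 V.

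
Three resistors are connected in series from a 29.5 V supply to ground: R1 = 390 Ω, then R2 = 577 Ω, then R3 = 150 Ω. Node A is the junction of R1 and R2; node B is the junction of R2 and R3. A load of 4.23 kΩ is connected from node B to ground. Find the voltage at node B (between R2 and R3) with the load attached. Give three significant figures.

V ≈ 3.84 V

At node B, R3 is in parallel with the load: R3‖R_L = 144.9 Ω.
Below node A the resistance is R2 + (R3‖R_L) = 721.9 Ω, so V_A = 29.5 × 721.9/1112 = 19.15 V.
Then V_B = V_A × (R3‖R_L)/(R2 + R3‖R_L) = 19.15 × 144.9/721.9 = 3.84 V.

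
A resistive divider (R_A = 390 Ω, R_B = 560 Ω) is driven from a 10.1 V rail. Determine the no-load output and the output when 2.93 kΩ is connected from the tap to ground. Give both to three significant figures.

Unloaded: 5.95 V; loaded: 5.52 V

Open-circuit: V = 10.1 × 560/(390 + 560) = 5.95 V.
With the load, R_B becomes R_B‖R_L = 470.1 Ω, so V = 10.1 × 470.1/860.1 = 5.52 V.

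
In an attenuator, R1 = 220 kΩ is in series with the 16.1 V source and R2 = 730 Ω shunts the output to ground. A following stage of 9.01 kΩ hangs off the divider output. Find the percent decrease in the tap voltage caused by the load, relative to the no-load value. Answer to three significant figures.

7.47 %

The divider's output (Thévenin) resistance is R1‖R2 = 727.6 Ω.
Fractional drop under load = R_th/(R_th + R_L) = 727.6 / (727.6 + 9010) = 0.07472.
So the output falls by 7.47 %.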